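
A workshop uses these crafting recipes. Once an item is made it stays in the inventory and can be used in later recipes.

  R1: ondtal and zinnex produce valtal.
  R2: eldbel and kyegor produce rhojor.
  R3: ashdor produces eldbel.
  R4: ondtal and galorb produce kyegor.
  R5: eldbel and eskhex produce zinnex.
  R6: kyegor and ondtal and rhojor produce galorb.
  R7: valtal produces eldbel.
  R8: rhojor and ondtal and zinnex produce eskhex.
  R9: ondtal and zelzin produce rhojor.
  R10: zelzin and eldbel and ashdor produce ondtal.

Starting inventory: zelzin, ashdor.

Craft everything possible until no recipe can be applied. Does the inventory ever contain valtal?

No

valtal would need ondtal and zinnex (R1), but zinnex is never obtained.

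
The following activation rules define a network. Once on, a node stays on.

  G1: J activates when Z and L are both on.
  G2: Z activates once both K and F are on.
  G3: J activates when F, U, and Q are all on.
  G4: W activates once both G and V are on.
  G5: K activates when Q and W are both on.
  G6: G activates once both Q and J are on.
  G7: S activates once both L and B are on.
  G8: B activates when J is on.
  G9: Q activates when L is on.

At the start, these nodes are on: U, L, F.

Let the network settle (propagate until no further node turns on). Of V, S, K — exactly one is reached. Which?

L is on, so Q activates (G9).
F, U, and Q are on, so J activates (G3).
J is on, so B activates (G8).
L and B are on, so S activates (G7).
No rule produces V, and it is not given. K would need Q and W (G5), but W never turns on.

S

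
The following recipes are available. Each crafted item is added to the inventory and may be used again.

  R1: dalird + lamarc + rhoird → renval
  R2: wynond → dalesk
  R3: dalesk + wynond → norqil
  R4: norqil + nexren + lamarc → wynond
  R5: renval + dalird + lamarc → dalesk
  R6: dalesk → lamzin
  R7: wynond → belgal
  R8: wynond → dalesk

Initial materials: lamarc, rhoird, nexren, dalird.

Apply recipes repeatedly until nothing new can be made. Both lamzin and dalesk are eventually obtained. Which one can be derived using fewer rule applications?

dalesk: Using R1, dalird, lamarc, and rhoird make renval. renval + dalird + lamarc → dalesk (R5). [2 rule applications]
lamzin: dalird + lamarc + rhoird → renval (R1). Using R5, renval, dalird, and lamarc make dalesk. dalesk → lamzin (R6). [3 rule applications]
dalesk needs fewer.

dalesk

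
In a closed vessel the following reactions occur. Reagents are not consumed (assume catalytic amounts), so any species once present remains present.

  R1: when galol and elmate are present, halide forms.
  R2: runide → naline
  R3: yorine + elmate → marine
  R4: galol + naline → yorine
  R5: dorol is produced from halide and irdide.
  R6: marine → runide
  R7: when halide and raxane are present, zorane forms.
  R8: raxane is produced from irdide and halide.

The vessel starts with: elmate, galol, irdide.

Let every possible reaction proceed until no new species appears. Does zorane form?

Yes

galol and elmate present → halide forms (R1).
irdide and halide present → raxane forms (R8).
halide and raxane present → zorane forms (R7).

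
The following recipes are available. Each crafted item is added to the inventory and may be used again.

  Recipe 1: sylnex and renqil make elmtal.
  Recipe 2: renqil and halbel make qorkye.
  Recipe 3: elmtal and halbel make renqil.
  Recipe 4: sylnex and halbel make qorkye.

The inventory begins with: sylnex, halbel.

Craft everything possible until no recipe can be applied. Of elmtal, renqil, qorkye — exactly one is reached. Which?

qorkye

sylnex and halbel → qorkye (Recipe 4).
renqil would need elmtal and halbel (Recipe 3), but elmtal is never obtained. elmtal would need sylnex and renqil (Recipe 1), but renqil is never obtained.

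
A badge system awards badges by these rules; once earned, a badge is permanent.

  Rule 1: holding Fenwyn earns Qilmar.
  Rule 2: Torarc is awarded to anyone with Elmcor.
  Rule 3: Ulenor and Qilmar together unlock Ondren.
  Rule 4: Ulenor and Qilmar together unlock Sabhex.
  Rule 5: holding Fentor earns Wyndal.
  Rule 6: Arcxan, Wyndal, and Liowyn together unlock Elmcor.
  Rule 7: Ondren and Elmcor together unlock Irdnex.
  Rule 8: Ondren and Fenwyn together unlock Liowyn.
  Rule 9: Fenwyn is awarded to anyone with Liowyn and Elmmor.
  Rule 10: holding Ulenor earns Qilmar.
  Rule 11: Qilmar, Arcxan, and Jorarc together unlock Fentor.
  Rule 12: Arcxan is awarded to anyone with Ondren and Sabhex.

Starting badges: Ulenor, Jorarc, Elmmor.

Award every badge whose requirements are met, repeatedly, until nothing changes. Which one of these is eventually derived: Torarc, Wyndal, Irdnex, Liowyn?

With Ulenor, Qilmar is earned (Rule 10).
With Ulenor and Qilmar, Sabhex is earned (Rule 4).
With Ulenor and Qilmar, Ondren is earned (Rule 3).
With Ondren and Sabhex, Arcxan is earned (Rule 12).
With Qilmar, Arcxan, and Jorarc, Fentor is earned (Rule 11).
With Fentor, Wyndal is earned (Rule 5).
Irdnex would need Ondren and Elmcor (Rule 7), but Elmcor is never earned. Liowyn would need Ondren and Fenwyn (Rule 8), but Fenwyn is never earned. Torarc would need Elmcor (Rule 2), but Elmcor is never earned.

Wyndal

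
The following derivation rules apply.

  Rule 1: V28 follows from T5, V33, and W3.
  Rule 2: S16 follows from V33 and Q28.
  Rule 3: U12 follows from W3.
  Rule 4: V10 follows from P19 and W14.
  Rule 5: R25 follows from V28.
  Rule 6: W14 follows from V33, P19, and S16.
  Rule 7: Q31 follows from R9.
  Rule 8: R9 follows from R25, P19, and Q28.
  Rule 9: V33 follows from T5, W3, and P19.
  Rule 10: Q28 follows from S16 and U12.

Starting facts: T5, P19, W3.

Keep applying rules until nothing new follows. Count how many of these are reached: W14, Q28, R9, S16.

W14 would need V33, P19, and S16 (Rule 6), but S16 is never established.
Q28 would need S16 and U12 (Rule 10), but S16 is never established.
R9 would need R25, P19, and Q28 (Rule 8), but Q28 is never established.
S16 would need V33 and Q28 (Rule 2), but Q28 is never established.
None of the 4 are reached.

0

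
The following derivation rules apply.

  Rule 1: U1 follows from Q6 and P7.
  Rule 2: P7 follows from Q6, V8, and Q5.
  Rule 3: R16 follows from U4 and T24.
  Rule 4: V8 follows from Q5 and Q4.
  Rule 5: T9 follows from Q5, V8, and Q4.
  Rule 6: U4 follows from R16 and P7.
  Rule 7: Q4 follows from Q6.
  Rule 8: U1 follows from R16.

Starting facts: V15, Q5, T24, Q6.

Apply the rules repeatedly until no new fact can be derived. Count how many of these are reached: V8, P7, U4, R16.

From Q6, Rule 7 gives Q4.
From Q5 and Q4, Rule 4 gives V8.
Q6, V8, and Q5 hold, so P7 follows (Rule 2).
V8: reached.
P7: reached.
U4 would need R16 and P7 (Rule 6), but R16 is never established.
R16 would need U4 and T24 (Rule 3), but U4 is never established.
Reached: V8 and P7 — 2 of the 4.

2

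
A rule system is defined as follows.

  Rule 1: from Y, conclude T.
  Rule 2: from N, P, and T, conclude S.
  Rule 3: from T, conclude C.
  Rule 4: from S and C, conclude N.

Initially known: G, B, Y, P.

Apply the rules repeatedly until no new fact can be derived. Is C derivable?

From Y, Rule 1 gives T.
T holds, so C follows (Rule 3).

Yes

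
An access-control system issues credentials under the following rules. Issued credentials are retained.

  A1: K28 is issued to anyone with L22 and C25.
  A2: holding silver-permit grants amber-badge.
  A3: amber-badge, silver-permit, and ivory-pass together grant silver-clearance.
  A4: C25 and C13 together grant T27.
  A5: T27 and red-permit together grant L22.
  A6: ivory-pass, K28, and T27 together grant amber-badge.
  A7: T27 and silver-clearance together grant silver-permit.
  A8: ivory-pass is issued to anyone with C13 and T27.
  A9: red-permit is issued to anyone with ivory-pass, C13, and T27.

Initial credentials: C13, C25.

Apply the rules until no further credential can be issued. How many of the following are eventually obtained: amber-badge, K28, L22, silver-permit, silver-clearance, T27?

4

Holding C25 and C13 grants T27 (A4).
Holding C13 and T27 grants ivory-pass (A8).
Holding ivory-pass, C13, and T27 grants red-permit (A9).
Holding T27 and red-permit grants L22 (A5).
Holding L22 and C25 grants K28 (A1).
Holding ivory-pass, K28, and T27 grants amber-badge (A6).
amber-badge: reached.
K28: reached.
L22: reached.
silver-permit would need T27 and silver-clearance (A7), but silver-clearance is never granted.
silver-clearance would need amber-badge, silver-permit, and ivory-pass (A3), but silver-permit is never granted.
T27: reached.
Reached: amber-badge, K28, L22, and T27 — 4 of the 6.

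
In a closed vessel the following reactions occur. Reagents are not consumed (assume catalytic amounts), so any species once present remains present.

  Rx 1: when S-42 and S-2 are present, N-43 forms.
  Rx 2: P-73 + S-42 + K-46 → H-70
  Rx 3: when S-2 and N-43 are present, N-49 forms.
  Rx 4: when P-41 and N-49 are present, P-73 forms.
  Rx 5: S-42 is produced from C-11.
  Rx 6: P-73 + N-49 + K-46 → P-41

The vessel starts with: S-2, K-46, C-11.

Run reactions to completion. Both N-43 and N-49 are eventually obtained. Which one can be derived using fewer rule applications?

N-43

N-43: C-11 present → S-42 forms (Rx 5). S-42 and S-2 present → N-43 forms (Rx 1). [2 rule applications]
N-49: C-11 present → S-42 forms (Rx 5). S-42 and S-2 present → N-43 forms (Rx 1). S-2 and N-43 present → N-49 forms (Rx 3). [3 rule applications]
N-43 needs fewer.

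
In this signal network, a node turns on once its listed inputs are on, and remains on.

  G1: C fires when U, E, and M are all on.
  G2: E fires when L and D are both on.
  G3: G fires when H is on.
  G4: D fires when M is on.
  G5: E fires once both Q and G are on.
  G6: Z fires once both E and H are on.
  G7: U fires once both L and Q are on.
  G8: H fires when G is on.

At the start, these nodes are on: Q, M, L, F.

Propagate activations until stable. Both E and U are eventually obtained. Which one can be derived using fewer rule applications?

U: L and Q are on, so U fires (G7). [1 rule application]
E: M is on, so D fires (G4). L and D are on, so E fires (G2). [2 rule applications]
U needs fewer.

U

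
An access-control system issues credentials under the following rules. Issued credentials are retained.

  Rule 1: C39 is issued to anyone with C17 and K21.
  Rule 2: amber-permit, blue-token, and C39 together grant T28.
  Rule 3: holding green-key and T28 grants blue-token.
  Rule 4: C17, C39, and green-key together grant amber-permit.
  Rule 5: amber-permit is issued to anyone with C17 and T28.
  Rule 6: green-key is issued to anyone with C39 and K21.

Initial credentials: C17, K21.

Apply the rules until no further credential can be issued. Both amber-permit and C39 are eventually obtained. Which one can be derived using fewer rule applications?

C39: Holding C17 and K21 grants C39 (Rule 1). [1 rule application]
amber-permit: Holding C17 and K21 grants C39 (Rule 1). Holding C39 and K21 grants green-key (Rule 6). Holding C17, C39, and green-key grants amber-permit (Rule 4). [3 rule applications]
C39 needs fewer.

C39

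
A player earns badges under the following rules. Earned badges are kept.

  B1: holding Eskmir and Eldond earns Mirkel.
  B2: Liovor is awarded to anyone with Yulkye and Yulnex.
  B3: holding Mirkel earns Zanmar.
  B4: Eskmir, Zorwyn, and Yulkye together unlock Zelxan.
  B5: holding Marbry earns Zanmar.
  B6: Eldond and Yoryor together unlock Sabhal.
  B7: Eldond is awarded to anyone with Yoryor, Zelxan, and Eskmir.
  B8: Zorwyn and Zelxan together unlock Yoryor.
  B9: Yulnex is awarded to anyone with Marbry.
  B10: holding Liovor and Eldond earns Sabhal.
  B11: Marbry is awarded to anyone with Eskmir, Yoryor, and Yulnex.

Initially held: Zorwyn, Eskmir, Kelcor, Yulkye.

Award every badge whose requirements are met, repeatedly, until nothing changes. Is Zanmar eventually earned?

Yes

With Eskmir, Zorwyn, and Yulkye, Zelxan is earned (B4).
With Zorwyn and Zelxan, Yoryor is earned (B8).
With Yoryor, Zelxan, and Eskmir, Eldond is earned (B7).
With Eskmir and Eldond, Mirkel is earned (B1).
With Mirkel, Zanmar is earned (B3).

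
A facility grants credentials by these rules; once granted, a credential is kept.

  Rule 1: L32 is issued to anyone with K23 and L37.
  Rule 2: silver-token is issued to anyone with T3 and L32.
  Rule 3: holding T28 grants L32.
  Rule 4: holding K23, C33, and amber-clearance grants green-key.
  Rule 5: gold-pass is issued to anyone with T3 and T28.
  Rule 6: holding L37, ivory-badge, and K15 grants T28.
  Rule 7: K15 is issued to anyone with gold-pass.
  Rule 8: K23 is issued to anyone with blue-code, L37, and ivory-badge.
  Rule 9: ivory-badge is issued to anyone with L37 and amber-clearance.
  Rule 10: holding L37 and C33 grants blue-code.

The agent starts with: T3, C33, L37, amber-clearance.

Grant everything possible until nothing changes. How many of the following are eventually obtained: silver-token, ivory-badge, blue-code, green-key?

4

Holding L37 and C33 grants blue-code (Rule 10).
Holding L37 and amber-clearance grants ivory-badge (Rule 9).
Holding blue-code, L37, and ivory-badge grants K23 (Rule 8).
Holding K23 and L37 grants L32 (Rule 1).
Holding K23, C33, and amber-clearance grants green-key (Rule 4).
Holding T3 and L32 grants silver-token (Rule 2).
silver-token: reached.
ivory-badge: reached.
blue-code: reached.
green-key: reached.
All 4 are reached.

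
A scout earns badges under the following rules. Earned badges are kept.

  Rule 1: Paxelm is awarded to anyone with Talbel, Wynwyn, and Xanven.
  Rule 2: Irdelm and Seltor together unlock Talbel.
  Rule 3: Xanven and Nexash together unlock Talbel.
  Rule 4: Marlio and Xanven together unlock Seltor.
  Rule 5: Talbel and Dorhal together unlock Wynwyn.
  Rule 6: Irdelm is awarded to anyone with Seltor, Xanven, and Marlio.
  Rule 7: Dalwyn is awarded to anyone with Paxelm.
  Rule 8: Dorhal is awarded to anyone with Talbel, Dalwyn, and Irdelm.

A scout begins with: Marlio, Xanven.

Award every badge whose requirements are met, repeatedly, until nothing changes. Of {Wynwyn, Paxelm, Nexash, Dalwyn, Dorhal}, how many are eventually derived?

0

Wynwyn would need Talbel and Dorhal (Rule 5), but Dorhal is never earned.
Paxelm would need Talbel, Wynwyn, and Xanven (Rule 1), but Wynwyn is never earned.
No rule produces Nexash, and it is not given.
Dalwyn would need Paxelm (Rule 7), but Paxelm is never earned.
Dorhal would need Talbel, Dalwyn, and Irdelm (Rule 8), but Dalwyn is never earned.
None of the 5 are reached.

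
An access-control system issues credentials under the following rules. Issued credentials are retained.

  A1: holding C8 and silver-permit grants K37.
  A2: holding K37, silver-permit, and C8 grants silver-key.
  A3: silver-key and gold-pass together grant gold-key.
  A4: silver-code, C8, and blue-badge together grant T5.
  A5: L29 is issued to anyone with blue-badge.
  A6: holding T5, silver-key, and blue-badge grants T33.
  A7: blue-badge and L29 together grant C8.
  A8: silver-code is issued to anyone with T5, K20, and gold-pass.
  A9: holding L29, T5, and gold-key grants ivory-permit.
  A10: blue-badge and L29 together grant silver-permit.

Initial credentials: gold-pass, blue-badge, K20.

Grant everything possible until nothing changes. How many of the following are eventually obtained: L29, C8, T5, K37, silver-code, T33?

Holding blue-badge grants L29 (A5).
Holding blue-badge and L29 grants silver-permit (A10).
Holding blue-badge and L29 grants C8 (A7).
Holding C8 and silver-permit grants K37 (A1).
L29: reached.
C8: reached.
T5 would need silver-code, C8, and blue-badge (A4), but silver-code is never granted.
K37: reached.
silver-code would need T5, K20, and gold-pass (A8), but T5 is never granted.
T33 would need T5, silver-key, and blue-badge (A6), but T5 is never granted.
Reached: L29, C8, and K37 — 3 of the 6.

3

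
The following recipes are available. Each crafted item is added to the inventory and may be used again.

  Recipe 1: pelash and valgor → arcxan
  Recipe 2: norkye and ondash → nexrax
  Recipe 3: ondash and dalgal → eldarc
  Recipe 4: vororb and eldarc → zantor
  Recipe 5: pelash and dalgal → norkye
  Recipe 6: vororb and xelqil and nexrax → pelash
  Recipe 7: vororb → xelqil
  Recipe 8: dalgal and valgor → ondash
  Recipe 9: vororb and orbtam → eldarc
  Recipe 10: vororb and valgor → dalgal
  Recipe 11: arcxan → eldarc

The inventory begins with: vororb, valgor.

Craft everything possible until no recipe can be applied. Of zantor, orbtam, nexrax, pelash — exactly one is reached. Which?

Using Recipe 10, vororb and valgor make dalgal.
Using Recipe 8, dalgal and valgor make ondash.
Using Recipe 3, ondash and dalgal make eldarc.
vororb and eldarc → zantor (Recipe 4).
nexrax would need norkye and ondash (Recipe 2), but norkye is never obtained. pelash would need vororb, xelqil, and nexrax (Recipe 6), but nexrax is never obtained. No rule produces orbtam, and it is not given.

zantor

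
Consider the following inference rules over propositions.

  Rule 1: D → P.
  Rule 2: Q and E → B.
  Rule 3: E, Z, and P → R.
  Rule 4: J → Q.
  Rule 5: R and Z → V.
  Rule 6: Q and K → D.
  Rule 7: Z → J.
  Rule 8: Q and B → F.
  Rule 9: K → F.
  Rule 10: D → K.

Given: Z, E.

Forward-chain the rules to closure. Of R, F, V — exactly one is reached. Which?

From Z, Rule 7 gives J.
J holds, so Q follows (Rule 4).
Q and E hold, so B follows (Rule 2).
Q and B hold, so F follows (Rule 8).
V would need R and Z (Rule 5), but R is never established. R would need E, Z, and P (Rule 3), but P is never established.

F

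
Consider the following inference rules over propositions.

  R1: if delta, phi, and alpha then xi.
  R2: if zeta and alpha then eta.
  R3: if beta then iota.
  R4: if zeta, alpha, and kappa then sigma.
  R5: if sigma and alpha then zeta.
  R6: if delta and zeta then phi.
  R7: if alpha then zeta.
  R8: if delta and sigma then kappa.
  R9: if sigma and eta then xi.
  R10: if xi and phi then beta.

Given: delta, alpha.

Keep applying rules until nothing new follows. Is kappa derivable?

No

kappa would need delta and sigma (R8), but sigma is never established.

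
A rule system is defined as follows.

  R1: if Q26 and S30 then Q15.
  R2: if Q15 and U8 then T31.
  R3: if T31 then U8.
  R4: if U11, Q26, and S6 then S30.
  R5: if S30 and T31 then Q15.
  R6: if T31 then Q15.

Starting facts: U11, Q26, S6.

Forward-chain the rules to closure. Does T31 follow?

T31 would need Q15 and U8 (R2), but U8 is never established.

No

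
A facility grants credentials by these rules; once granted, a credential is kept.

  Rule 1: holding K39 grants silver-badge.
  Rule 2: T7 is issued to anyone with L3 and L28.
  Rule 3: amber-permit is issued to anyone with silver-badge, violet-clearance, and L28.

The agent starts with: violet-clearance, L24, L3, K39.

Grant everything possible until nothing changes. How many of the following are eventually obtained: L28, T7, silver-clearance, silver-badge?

1

Holding K39 grants silver-badge (Rule 1).
No rule produces L28, and it is not given.
T7 would need L3 and L28 (Rule 2), but L28 is never granted.
No rule produces silver-clearance, and it is not given.
silver-badge: reached.
Reached: silver-badge — 1 of the 4.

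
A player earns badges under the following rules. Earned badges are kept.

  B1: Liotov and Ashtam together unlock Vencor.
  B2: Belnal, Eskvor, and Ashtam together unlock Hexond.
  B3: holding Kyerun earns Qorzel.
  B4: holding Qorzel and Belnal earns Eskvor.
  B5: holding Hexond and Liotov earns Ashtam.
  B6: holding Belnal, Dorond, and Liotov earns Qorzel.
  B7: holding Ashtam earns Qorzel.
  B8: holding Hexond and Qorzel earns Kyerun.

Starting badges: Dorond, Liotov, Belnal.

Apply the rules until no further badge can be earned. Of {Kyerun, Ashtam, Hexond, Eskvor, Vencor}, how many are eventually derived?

With Belnal, Dorond, and Liotov, Qorzel is earned (B6).
With Qorzel and Belnal, Eskvor is earned (B4).
Kyerun would need Hexond and Qorzel (B8), but Hexond is never earned.
Ashtam would need Hexond and Liotov (B5), but Hexond is never earned.
Hexond would need Belnal, Eskvor, and Ashtam (B2), but Ashtam is never earned.
Eskvor: reached.
Vencor would need Liotov and Ashtam (B1), but Ashtam is never earned.
Reached: Eskvor — 1 of the 5.

1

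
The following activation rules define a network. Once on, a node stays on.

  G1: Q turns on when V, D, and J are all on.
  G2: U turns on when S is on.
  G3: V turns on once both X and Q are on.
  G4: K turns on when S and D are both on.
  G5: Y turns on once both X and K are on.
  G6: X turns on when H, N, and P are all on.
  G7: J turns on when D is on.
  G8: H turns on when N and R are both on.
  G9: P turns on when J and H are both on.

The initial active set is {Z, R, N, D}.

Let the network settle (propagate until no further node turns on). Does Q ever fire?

No

Q would need V, D, and J (G1), but V never turns on.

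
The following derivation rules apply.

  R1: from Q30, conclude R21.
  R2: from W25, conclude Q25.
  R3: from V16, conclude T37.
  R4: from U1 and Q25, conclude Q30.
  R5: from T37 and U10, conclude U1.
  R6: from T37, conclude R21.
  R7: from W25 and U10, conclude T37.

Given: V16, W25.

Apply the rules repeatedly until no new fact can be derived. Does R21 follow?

Yes

V16 holds, so T37 follows (R3).
T37 holds, so R21 follows (R6).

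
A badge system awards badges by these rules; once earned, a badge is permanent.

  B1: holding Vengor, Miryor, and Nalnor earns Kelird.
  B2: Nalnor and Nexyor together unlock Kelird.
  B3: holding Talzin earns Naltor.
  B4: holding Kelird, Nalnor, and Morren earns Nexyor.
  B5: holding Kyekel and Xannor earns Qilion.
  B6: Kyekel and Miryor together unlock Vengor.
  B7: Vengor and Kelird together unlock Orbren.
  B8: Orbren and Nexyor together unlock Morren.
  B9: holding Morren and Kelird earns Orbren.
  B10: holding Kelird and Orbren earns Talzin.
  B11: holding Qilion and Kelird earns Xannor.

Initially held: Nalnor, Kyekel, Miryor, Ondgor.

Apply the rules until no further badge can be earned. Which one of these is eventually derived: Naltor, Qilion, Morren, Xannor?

With Kyekel and Miryor, Vengor is earned (B6).
With Vengor, Miryor, and Nalnor, Kelird is earned (B1).
With Vengor and Kelird, Orbren is earned (B7).
With Kelird and Orbren, Talzin is earned (B10).
With Talzin, Naltor is earned (B3).
Xannor would need Qilion and Kelird (B11), but Qilion is never earned. Morren would need Orbren and Nexyor (B8), but Nexyor is never earned. Qilion would need Kyekel and Xannor (B5), but Xannor is never earned.

Naltor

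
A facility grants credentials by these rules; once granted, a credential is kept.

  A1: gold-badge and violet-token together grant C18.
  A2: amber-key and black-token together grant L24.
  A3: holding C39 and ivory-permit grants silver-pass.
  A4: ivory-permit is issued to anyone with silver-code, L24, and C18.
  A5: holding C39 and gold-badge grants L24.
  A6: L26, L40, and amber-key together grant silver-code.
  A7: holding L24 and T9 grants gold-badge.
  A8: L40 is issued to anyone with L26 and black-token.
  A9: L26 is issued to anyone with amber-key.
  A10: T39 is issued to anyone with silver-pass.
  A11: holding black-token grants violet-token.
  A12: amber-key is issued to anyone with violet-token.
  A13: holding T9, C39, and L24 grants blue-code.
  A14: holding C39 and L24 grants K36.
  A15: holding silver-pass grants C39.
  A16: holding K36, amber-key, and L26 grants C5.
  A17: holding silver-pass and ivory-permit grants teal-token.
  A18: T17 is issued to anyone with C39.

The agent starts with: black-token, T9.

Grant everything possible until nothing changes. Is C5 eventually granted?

C5 would need K36, amber-key, and L26 (A16), but K36 is never granted.

No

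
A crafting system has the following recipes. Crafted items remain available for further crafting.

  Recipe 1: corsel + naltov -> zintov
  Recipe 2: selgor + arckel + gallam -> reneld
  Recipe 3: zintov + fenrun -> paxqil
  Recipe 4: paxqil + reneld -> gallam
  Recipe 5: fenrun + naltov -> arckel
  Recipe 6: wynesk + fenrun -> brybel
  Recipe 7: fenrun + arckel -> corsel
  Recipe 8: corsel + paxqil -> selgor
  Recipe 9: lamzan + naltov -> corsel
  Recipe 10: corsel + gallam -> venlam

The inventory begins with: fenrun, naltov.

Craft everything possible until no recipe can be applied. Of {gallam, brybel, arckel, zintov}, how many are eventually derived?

2

Using Recipe 5, fenrun and naltov make arckel.
fenrun + arckel -> corsel (Recipe 7).
corsel + naltov -> zintov (Recipe 1).
gallam would need paxqil and reneld (Recipe 4), but reneld is never obtained.
brybel would need wynesk and fenrun (Recipe 6), but wynesk is never obtained.
arckel: reached.
zintov: reached.
Reached: arckel and zintov — 2 of the 4.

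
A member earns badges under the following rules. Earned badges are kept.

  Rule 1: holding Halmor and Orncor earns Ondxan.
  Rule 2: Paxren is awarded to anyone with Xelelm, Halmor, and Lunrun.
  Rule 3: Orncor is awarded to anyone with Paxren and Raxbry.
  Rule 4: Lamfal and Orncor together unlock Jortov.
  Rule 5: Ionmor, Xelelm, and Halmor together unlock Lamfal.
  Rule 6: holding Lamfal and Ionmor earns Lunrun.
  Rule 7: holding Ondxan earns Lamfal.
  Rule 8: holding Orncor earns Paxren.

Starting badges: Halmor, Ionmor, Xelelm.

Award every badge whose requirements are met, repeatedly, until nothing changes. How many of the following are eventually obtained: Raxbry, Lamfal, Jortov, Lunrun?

2

With Ionmor, Xelelm, and Halmor, Lamfal is earned (Rule 5).
With Lamfal and Ionmor, Lunrun is earned (Rule 6).
No rule produces Raxbry, and it is not given.
Lamfal: reached.
Jortov would need Lamfal and Orncor (Rule 4), but Orncor is never earned.
Lunrun: reached.
Reached: Lamfal and Lunrun — 2 of the 4.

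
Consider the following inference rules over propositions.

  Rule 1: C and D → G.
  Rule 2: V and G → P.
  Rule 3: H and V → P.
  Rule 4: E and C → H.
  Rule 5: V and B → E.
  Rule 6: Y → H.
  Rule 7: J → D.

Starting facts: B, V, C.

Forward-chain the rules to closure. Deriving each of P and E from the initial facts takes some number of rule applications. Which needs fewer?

E

E: From V and B, Rule 5 gives E. [1 rule application]
P: From V and B, Rule 5 gives E. E and C hold, so H follows (Rule 4). H and V hold, so P follows (Rule 3). [3 rule applications]
E needs fewer.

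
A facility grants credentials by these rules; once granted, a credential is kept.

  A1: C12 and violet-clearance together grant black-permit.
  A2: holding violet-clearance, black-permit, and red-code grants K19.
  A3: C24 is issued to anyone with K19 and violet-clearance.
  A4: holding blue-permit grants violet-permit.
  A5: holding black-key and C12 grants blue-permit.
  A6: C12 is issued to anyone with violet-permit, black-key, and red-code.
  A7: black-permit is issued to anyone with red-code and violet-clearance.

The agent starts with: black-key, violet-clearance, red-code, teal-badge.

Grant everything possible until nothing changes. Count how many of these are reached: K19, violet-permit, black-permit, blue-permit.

2

Holding red-code and violet-clearance grants black-permit (A7).
Holding violet-clearance, black-permit, and red-code grants K19 (A2).
K19: reached.
violet-permit would need blue-permit (A4), but blue-permit is never granted.
black-permit: reached.
blue-permit would need black-key and C12 (A5), but C12 is never granted.
Reached: K19 and black-permit — 2 of the 4.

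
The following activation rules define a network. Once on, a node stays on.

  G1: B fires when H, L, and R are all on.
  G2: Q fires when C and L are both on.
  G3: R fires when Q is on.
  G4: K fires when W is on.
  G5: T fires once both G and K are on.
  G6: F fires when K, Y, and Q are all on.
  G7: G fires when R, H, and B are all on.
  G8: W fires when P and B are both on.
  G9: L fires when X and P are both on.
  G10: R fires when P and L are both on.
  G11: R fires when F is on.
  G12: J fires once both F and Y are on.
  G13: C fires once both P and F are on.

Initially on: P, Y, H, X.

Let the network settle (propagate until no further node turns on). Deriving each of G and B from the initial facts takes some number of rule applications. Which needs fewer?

B: X and P are on, so L fires (G9). G10: P and L on → R on. G1: H, L, and R on → B on. [3 rule applications]
G: G9: X and P on → L on. G10: P and L on → R on. G1: H, L, and R on → B on. R, H, and B are on, so G fires (G7). [4 rule applications]
B needs fewer.

B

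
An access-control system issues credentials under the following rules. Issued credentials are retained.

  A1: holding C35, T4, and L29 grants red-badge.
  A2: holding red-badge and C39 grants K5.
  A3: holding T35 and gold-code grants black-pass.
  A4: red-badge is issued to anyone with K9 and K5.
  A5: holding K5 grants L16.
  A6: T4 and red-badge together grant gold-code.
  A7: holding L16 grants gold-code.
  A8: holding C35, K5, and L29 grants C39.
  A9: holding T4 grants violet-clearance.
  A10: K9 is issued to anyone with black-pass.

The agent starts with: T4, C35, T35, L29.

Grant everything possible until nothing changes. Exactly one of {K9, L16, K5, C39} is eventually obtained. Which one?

Holding C35, T4, and L29 grants red-badge (A1).
Holding T4 and red-badge grants gold-code (A6).
Holding T35 and gold-code grants black-pass (A3).
Holding black-pass grants K9 (A10).
K5 would need red-badge and C39 (A2), but C39 is never granted. L16 would need K5 (A5), but K5 is never granted. C39 would need C35, K5, and L29 (A8), but K5 is never granted.

K9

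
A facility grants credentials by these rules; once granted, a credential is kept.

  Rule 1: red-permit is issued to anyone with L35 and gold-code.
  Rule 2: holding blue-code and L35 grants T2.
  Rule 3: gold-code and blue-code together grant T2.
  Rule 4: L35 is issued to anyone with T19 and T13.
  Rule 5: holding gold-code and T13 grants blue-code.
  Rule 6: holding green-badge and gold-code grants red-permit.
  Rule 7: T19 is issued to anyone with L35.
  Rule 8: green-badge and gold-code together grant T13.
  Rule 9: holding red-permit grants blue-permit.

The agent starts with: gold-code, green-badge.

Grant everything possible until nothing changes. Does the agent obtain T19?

No

T19 would need L35 (Rule 7), but L35 is never granted.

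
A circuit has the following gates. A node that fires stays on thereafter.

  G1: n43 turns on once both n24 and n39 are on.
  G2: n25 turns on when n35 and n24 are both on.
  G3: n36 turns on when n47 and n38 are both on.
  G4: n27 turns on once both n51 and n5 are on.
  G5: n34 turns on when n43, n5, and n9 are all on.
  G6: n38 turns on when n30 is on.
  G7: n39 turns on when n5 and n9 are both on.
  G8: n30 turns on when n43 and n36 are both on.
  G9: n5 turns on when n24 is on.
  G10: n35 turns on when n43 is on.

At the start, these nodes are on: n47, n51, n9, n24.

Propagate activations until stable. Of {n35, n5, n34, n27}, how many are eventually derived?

4

n24 is on, so n5 turns on (G9).
G7: n5 and n9 on → n39 on.
G4: n51 and n5 on → n27 on.
n24 and n39 are on, so n43 turns on (G1).
n43 is on, so n35 turns on (G10).
G5: n43, n5, and n9 on → n34 on.
n35: reached.
n5: reached.
n34: reached.
n27: reached.
All 4 are reached.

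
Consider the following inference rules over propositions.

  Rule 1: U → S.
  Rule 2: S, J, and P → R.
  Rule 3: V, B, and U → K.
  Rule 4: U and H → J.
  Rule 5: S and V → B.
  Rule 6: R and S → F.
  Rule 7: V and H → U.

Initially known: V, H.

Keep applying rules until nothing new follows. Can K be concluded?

V and H hold, so U follows (Rule 7).
From U, Rule 1 gives S.
S and V hold, so B follows (Rule 5).
From V, B, and U, Rule 3 gives K.

Yes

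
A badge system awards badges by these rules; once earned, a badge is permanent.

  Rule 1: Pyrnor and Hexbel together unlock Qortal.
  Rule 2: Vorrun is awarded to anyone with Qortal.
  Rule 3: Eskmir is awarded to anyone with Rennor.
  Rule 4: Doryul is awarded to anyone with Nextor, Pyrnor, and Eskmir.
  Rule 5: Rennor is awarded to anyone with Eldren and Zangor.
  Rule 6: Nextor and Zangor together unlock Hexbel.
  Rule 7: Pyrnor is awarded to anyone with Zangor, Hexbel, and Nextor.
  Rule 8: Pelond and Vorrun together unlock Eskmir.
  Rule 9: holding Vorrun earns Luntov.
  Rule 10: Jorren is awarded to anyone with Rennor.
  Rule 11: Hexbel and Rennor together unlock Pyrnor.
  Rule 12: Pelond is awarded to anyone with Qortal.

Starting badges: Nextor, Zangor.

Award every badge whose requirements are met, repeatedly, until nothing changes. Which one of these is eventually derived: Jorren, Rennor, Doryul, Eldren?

With Nextor and Zangor, Hexbel is earned (Rule 6).
With Zangor, Hexbel, and Nextor, Pyrnor is earned (Rule 7).
With Pyrnor and Hexbel, Qortal is earned (Rule 1).
With Qortal, Vorrun is earned (Rule 2).
With Qortal, Pelond is earned (Rule 12).
With Pelond and Vorrun, Eskmir is earned (Rule 8).
With Nextor, Pyrnor, and Eskmir, Doryul is earned (Rule 4).
Rennor would need Eldren and Zangor (Rule 5), but Eldren is never earned. Jorren would need Rennor (Rule 10), but Rennor is never earned. No rule produces Eldren, and it is not given.

Doryul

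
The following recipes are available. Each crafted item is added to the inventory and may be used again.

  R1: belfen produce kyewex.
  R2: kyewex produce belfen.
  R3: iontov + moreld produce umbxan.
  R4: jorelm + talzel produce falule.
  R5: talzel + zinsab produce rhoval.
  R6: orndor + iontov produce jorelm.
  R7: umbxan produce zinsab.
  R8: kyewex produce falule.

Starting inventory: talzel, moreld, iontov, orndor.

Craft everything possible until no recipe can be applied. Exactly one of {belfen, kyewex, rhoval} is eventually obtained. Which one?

rhoval

iontov + moreld → umbxan (R3).
umbxan → zinsab (R7).
Using R5, talzel and zinsab make rhoval.
belfen would need kyewex (R2), but kyewex is never obtained. kyewex would need belfen (R1), but belfen is never obtained.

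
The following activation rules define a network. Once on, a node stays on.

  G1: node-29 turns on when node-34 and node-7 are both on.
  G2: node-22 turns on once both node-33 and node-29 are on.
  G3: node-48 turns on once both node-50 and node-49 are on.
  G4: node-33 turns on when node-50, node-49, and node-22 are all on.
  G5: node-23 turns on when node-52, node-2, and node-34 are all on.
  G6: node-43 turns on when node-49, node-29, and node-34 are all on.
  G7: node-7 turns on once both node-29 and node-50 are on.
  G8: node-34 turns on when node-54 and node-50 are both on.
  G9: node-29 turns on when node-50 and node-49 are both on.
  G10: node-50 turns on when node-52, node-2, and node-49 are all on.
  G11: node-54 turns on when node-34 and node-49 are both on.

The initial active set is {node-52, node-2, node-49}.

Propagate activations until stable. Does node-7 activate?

Yes

node-52, node-2, and node-49 are on, so node-50 turns on (G10).
node-50 and node-49 are on, so node-29 turns on (G9).
G7: node-29 and node-50 on → node-7 on.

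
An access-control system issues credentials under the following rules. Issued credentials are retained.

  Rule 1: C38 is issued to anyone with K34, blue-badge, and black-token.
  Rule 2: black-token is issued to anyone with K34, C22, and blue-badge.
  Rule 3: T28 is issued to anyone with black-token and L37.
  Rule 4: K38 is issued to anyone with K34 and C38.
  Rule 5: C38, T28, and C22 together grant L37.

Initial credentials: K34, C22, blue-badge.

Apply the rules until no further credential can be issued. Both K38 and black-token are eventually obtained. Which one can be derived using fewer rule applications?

black-token: Holding K34, C22, and blue-badge grants black-token (Rule 2). [1 rule application]
K38: Holding K34, C22, and blue-badge grants black-token (Rule 2). Holding K34, blue-badge, and black-token grants C38 (Rule 1). Holding K34 and C38 grants K38 (Rule 4). [3 rule applications]
black-token needs fewer.

black-token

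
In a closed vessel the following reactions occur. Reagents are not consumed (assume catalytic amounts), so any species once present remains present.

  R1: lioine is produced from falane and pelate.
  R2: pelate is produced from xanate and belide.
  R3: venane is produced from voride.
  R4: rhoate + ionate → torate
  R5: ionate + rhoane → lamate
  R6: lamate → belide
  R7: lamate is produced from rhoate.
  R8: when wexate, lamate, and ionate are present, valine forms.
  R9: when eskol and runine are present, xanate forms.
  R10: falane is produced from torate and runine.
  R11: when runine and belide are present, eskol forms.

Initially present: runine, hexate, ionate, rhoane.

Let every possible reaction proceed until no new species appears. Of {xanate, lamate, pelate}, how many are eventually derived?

3

ionate and rhoane present → lamate forms (R5).
lamate present → belide forms (R6).
runine and belide present → eskol forms (R11).
eskol and runine present → xanate forms (R9).
xanate and belide present → pelate forms (R2).
xanate: reached.
lamate: reached.
pelate: reached.
All 3 are reached.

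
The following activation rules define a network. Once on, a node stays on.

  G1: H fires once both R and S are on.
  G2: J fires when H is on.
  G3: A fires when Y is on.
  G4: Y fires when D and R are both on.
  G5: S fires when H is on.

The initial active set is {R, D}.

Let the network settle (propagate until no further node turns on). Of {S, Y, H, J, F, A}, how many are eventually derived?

2

G4: D and R on → Y on.
G3: Y on → A on.
S would need H (G5), but H never turns on.
Y: reached.
H would need R and S (G1), but S never turns on.
J would need H (G2), but H never turns on.
No rule produces F, and it is not given.
A: reached.
Reached: Y and A — 2 of the 6.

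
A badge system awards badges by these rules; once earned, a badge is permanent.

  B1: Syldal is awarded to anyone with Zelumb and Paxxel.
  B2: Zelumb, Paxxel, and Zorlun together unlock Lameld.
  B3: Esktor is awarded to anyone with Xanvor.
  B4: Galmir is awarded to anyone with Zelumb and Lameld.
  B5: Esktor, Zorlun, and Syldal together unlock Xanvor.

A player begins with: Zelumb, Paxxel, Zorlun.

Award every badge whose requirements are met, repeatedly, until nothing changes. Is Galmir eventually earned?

With Zelumb, Paxxel, and Zorlun, Lameld is earned (B2).
With Zelumb and Lameld, Galmir is earned (B4).

Yes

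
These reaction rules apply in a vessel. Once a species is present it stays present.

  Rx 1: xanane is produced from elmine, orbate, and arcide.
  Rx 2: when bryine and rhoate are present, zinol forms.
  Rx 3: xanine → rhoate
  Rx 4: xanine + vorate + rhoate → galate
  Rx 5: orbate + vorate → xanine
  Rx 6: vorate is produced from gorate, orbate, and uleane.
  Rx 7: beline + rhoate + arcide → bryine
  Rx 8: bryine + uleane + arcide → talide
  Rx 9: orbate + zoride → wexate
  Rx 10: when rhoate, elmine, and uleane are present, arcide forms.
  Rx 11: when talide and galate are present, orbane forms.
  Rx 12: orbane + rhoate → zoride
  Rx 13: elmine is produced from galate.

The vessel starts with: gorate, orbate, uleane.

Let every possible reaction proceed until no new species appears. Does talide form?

talide would need bryine, uleane, and arcide (Rx 8), but bryine never forms.

No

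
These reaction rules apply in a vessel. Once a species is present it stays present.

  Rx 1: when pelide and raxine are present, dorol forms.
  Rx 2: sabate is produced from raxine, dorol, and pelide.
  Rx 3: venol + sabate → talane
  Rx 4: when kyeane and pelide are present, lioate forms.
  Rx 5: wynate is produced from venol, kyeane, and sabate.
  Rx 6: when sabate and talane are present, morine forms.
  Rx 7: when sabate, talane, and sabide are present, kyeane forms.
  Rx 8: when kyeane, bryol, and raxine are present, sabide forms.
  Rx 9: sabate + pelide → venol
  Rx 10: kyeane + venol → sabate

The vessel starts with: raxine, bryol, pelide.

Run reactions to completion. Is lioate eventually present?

No

lioate would need kyeane and pelide (Rx 4), but kyeane never forms.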